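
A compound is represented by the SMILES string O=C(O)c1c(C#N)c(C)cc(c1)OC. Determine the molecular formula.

Walk through each heavy atom and fill implicit hydrogens from standard valence (C 4, N 3, O 2, S 2, halogen 1); for lowercase aromatic atoms, an aromatic c carries 1 H when it has two neighbours and 0 H with three, and aromatic n carries 0 H:
  atom 1: O, bond orders sum to 2 (valence 2) → 0 H
  atom 2: C, bond orders sum to 4 (valence 4) → 0 H
  atom 3: O, bond orders sum to 1 (valence 2) → 1 H
  atom 4: aromatic c, 3 neighbours → 0 H
  atom 5: aromatic c, 3 neighbours → 0 H
  atom 6: C, bond orders sum to 4 (valence 4) → 0 H
  atom 7: N, bond orders sum to 3 (valence 3) → 0 H
  atom 8: aromatic c, 3 neighbours → 0 H
  atom 9: C, bond orders sum to 1 (valence 4) → 3 H
  atom 10: aromatic c, 2 neighbours → 1 H
  atom 11: aromatic c, 3 neighbours → 0 H
  atom 12: aromatic c, 2 neighbours → 1 H
  atom 13: O, bond orders sum to 2 (valence 2) → 0 H
  atom 14: C, bond orders sum to 1 (valence 4) → 3 H
Totals → C:10, H:9, N:1, O:3.

C10H9NO3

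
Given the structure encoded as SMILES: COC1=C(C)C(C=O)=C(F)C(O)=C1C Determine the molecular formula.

C10H11FO3

Walk through each heavy atom and fill implicit hydrogens from standard valence (C 4, N 3, O 2, S 2, halogen 1):
  atom 1: C, bond orders sum to 1 (valence 4) → 3 H
  atom 2: O, bond orders sum to 2 (valence 2) → 0 H
  atom 3: C, bond orders sum to 4 (valence 4) → 0 H
  atom 4: C, bond orders sum to 4 (valence 4) → 0 H
  atom 5: C, bond orders sum to 1 (valence 4) → 3 H
  atom 6: C, bond orders sum to 4 (valence 4) → 0 H
  atom 7: C, bond orders sum to 3 (valence 4) → 1 H
  atom 8: O, bond orders sum to 2 (valence 2) → 0 H
  atom 9: C, bond orders sum to 4 (valence 4) → 0 H
  atom 10: F (halogen, monovalent) → 0 H
  atom 11: C, bond orders sum to 4 (valence 4) → 0 H
  atom 12: O, bond orders sum to 1 (valence 2) → 1 H
  atom 13: C, bond orders sum to 4 (valence 4) → 0 H
  atom 14: C, bond orders sum to 1 (valence 4) → 3 H
Totals → C:10, H:11, F:1, O:3.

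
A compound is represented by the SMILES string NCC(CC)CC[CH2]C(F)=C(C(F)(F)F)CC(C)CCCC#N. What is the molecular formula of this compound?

C17H28F4N2

Walk through each heavy atom and fill implicit hydrogens from standard valence (C 4, N 3, O 2, S 2, halogen 1):
  atom 1: N, bond orders sum to 1 (valence 3) → 2 H
  atom 2: C, bond orders sum to 2 (valence 4) → 2 H
  atom 3: C, bond orders sum to 3 (valence 4) → 1 H
  atom 4: C, bond orders sum to 2 (valence 4) → 2 H
  atom 5: C, bond orders sum to 1 (valence 4) → 3 H
  atom 6: C, bond orders sum to 2 (valence 4) → 2 H
  atom 7: C, bond orders sum to 2 (valence 4) → 2 H
  atom 8: C with explicit H count 2
  atom 9: C, bond orders sum to 4 (valence 4) → 0 H
  atom 10: F (halogen, monovalent) → 0 H
  atom 11: C, bond orders sum to 4 (valence 4) → 0 H
  atom 12: C, bond orders sum to 4 (valence 4) → 0 H
  atom 13: F (halogen, monovalent) → 0 H
  atom 14: F (halogen, monovalent) → 0 H
  atom 15: F (halogen, monovalent) → 0 H
  atom 16: C, bond orders sum to 2 (valence 4) → 2 H
  atom 17: C, bond orders sum to 3 (valence 4) → 1 H
  atom 18: C, bond orders sum to 1 (valence 4) → 3 H
  atom 19: C, bond orders sum to 2 (valence 4) → 2 H
  atom 20: C, bond orders sum to 2 (valence 4) → 2 H
  atom 21: C, bond orders sum to 2 (valence 4) → 2 H
  atom 22: C, bond orders sum to 4 (valence 4) → 0 H
  atom 23: N, bond orders sum to 3 (valence 3) → 0 H
Totals → C:17, H:28, F:4, N:2.
In Hill order: C17H28F4N2.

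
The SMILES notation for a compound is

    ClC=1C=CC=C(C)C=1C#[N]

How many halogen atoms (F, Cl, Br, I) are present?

1

Halogen atoms appear at heavy-atom position 1 (1×Cl).
Other groups present: 1 nitrile.
Halogen count: 1.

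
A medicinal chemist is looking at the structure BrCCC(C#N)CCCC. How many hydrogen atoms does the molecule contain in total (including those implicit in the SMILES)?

Walk through each heavy atom and fill implicit hydrogens from standard valence (C 4, N 3, O 2, S 2, halogen 1):
  atom 1: Br (halogen, monovalent) → 0 H
  atom 2: C, bond orders sum to 2 (valence 4) → 2 H
  atom 3: C, bond orders sum to 2 (valence 4) → 2 H
  atom 4: C, bond orders sum to 3 (valence 4) → 1 H
  atom 5: C, bond orders sum to 4 (valence 4) → 0 H
  atom 6: N, bond orders sum to 3 (valence 3) → 0 H
  atom 7: C, bond orders sum to 2 (valence 4) → 2 H
  atom 8: C, bond orders sum to 2 (valence 4) → 2 H
  atom 9: C, bond orders sum to 2 (valence 4) → 2 H
  atom 10: C, bond orders sum to 1 (valence 4) → 3 H
Total hydrogens: 14.

14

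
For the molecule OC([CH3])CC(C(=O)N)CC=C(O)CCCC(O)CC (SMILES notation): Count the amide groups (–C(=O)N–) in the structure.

The amide motif appears at heavy-atom position 6 in the SMILES.
Other groups present: 1 alkene, 3 hydroxyl.
Amide count: 1.

1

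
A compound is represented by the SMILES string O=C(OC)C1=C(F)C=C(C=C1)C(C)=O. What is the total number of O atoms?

3

Scan the SMILES for O atoms (remember two-letter symbols like Cl and Br are single atoms).
Oxygen count: 3.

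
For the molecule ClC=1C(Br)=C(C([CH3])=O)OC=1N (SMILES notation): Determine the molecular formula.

Walk through each heavy atom and fill implicit hydrogens from standard valence (C 4, N 3, O 2, S 2, halogen 1):
  atom 1: Cl (halogen, monovalent) → 0 H
  atom 2: C, bond orders sum to 4 (valence 4) → 0 H
  atom 3: C, bond orders sum to 4 (valence 4) → 0 H
  atom 4: Br (halogen, monovalent) → 0 H
  atom 5: C, bond orders sum to 4 (valence 4) → 0 H
  atom 6: C, bond orders sum to 4 (valence 4) → 0 H
  atom 7: C with explicit H count 3
  atom 8: O, bond orders sum to 2 (valence 2) → 0 H
  atom 9: O, bond orders sum to 2 (valence 2) → 0 H
  atom 10: C, bond orders sum to 4 (valence 4) → 0 H
  atom 11: N, bond orders sum to 1 (valence 3) → 2 H
Totals → C:6, H:5, Br:1, Cl:1, N:1, O:2.
In Hill order: C6H5BrClNO2.

C6H5BrClNO2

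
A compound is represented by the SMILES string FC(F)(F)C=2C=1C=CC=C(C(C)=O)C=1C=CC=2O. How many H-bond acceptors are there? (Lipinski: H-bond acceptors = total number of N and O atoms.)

2

N atoms: 0; O atoms: 2.
Lipinski HBA = 0 + 2 = 2.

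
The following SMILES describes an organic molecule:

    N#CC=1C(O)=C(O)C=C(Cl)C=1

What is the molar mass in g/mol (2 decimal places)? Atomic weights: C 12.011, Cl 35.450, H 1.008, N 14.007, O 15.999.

First, the molecular formula is C7H4ClNO2 (counting implicit H from valence).
  C: 7 × 12.011 = 84.077
  Cl: 1 × 35.450 = 35.450
  H: 4 × 1.008 = 4.032
  N: 1 × 14.007 = 14.007
  O: 2 × 15.999 = 31.998
Sum: 7×12.011 + 1×35.450 + 4×1.008 + 1×14.007 + 2×15.999 = 169.564 → 169.56 g/mol.

169.56 g/mol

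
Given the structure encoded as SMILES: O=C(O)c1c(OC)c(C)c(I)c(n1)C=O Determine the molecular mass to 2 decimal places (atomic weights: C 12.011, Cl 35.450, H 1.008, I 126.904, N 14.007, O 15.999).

First, the molecular formula is C9H8INO4 (counting implicit H from valence).
  C: 9 × 12.011 = 108.099
  H: 8 × 1.008 = 8.064
  I: 1 × 126.904 = 126.904
  N: 1 × 14.007 = 14.007
  O: 4 × 15.999 = 63.996
Sum: 9×12.011 + 8×1.008 + 1×126.904 + 1×14.007 + 4×15.999 = 321.070 → 321.07 g/mol.

321.07 g/mol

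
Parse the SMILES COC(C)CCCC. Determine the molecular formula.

C7H16O

Walk through each heavy atom and fill implicit hydrogens from standard valence (C 4, N 3, O 2, S 2, halogen 1):
  atom 1: C, bond orders sum to 1 (valence 4) → 3 H
  atom 2: O, bond orders sum to 2 (valence 2) → 0 H
  atom 3: C, bond orders sum to 3 (valence 4) → 1 H
  atom 4: C, bond orders sum to 1 (valence 4) → 3 H
  atom 5: C, bond orders sum to 2 (valence 4) → 2 H
  atom 6: C, bond orders sum to 2 (valence 4) → 2 H
  atom 7: C, bond orders sum to 2 (valence 4) → 2 H
  atom 8: C, bond orders sum to 1 (valence 4) → 3 H
Totals → C:7, H:16, O:1.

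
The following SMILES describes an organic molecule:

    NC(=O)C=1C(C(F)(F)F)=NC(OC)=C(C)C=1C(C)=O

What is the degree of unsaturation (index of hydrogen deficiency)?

Molecular formula: C11H11F3N2O3.
DoU = (2C + 2 + N − H − X) / 2, where X is the halogen count and O/S are ignored.
    = (2·11 + 2 + 2 − 11 − 3) / 2 = 12 / 2 = 6.

6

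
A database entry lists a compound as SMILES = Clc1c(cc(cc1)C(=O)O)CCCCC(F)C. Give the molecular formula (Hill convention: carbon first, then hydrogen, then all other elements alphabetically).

Walk through each heavy atom and fill implicit hydrogens from standard valence (C 4, N 3, O 2, S 2, halogen 1); for lowercase aromatic atoms, an aromatic c carries 1 H when it has two neighbours and 0 H with three, and aromatic n carries 0 H:
  atom 1: Cl (halogen, monovalent) → 0 H
  atom 2: aromatic c, 3 neighbours → 0 H
  atom 3: aromatic c, 3 neighbours → 0 H
  atom 4: aromatic c, 2 neighbours → 1 H
  atom 5: aromatic c, 3 neighbours → 0 H
  atom 6: aromatic c, 2 neighbours → 1 H
  atom 7: aromatic c, 2 neighbours → 1 H
  atom 8: C, bond orders sum to 4 (valence 4) → 0 H
  atom 9: O, bond orders sum to 2 (valence 2) → 0 H
  atom 10: O, bond orders sum to 1 (valence 2) → 1 H
  atom 11: C, bond orders sum to 2 (valence 4) → 2 H
  atom 12: C, bond orders sum to 2 (valence 4) → 2 H
  atom 13: C, bond orders sum to 2 (valence 4) → 2 H
  atom 14: C, bond orders sum to 2 (valence 4) → 2 H
  atom 15: C, bond orders sum to 3 (valence 4) → 1 H
  atom 16: F (halogen, monovalent) → 0 H
  atom 17: C, bond orders sum to 1 (valence 4) → 3 H
Totals → C:13, H:16, Cl:1, F:1, O:2.

C13H16ClFO2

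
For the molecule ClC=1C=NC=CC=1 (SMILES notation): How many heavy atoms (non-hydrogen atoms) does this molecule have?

Every atom symbol written in the SMILES (organic subset) is one heavy atom; implicit H are not written.
Heavy atoms by element → C:5, Cl:1, N:1.
Total: 7.

7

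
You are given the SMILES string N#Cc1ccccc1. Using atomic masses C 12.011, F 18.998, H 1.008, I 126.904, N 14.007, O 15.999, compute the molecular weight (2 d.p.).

First, the molecular formula is C7H5N (counting implicit H from valence).
  C: 7 × 12.011 = 84.077
  H: 5 × 1.008 = 5.040
  N: 1 × 14.007 = 14.007
Sum: 7×12.011 + 5×1.008 + 1×14.007 = 103.124 → 103.12 g/mol.

103.12 g/mol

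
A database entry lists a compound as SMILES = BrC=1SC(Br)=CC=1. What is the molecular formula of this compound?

C4H2Br2S

Walk through each heavy atom and fill implicit hydrogens from standard valence (C 4, N 3, O 2, S 2, halogen 1):
  atom 1: Br (halogen, monovalent) → 0 H
  atom 2: C, bond orders sum to 4 (valence 4) → 0 H
  atom 3: S, bond orders sum to 2 (valence 2) → 0 H
  atom 4: C, bond orders sum to 4 (valence 4) → 0 H
  atom 5: Br (halogen, monovalent) → 0 H
  atom 6: C, bond orders sum to 3 (valence 4) → 1 H
  atom 7: C, bond orders sum to 3 (valence 4) → 1 H
Totals → C:4, H:2, Br:2, S:1.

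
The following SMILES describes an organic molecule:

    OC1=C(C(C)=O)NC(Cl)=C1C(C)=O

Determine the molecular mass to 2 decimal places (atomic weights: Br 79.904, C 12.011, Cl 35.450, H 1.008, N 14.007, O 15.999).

First, the molecular formula is C8H8ClNO3 (counting implicit H from valence).
  C: 8 × 12.011 = 96.088
  Cl: 1 × 35.450 = 35.450
  H: 8 × 1.008 = 8.064
  N: 1 × 14.007 = 14.007
  O: 3 × 15.999 = 47.997
Sum: 8×12.011 + 1×35.450 + 8×1.008 + 1×14.007 + 3×15.999 = 201.606 → 201.61 g/mol.

201.61 g/mol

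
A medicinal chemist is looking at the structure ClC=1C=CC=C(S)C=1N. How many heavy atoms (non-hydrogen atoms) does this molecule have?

9

Every atom symbol written in the SMILES (organic subset) is one heavy atom; implicit H are not written.
Heavy atoms by element → C:6, Cl:1, N:1, S:1.
Total: 9.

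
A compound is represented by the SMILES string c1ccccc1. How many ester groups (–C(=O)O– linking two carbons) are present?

Scan the SMILES for the ester motif — none present.

0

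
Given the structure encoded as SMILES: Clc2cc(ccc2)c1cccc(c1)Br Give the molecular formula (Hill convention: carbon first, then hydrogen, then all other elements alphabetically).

C12H8BrCl

Walk through each heavy atom and fill implicit hydrogens from standard valence (C 4, N 3, O 2, S 2, halogen 1); for lowercase aromatic atoms, an aromatic c carries 1 H when it has two neighbours and 0 H with three, and aromatic n carries 0 H:
  atom 1: Cl (halogen, monovalent) → 0 H
  atom 2: aromatic c, 3 neighbours → 0 H
  atom 3: aromatic c, 2 neighbours → 1 H
  atom 4: aromatic c, 3 neighbours → 0 H
  atom 5: aromatic c, 2 neighbours → 1 H
  atom 6: aromatic c, 2 neighbours → 1 H
  atom 7: aromatic c, 2 neighbours → 1 H
  atom 8: aromatic c, 3 neighbours → 0 H
  atom 9: aromatic c, 2 neighbours → 1 H
  atom 10: aromatic c, 2 neighbours → 1 H
  atom 11: aromatic c, 2 neighbours → 1 H
  atom 12: aromatic c, 3 neighbours → 0 H
  atom 13: aromatic c, 2 neighbours → 1 H
  atom 14: Br (halogen, monovalent) → 0 H
Totals → C:12, H:8, Br:1, Cl:1.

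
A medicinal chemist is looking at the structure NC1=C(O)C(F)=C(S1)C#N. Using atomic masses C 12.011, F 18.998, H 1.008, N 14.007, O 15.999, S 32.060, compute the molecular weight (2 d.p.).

158.15 g/mol

First, the molecular formula is C5H3FN2OS (counting implicit H from valence).
  C: 5 × 12.011 = 60.055
  F: 1 × 18.998 = 18.998
  H: 3 × 1.008 = 3.024
  N: 2 × 14.007 = 28.014
  O: 1 × 15.999 = 15.999
  S: 1 × 32.060 = 32.060
Sum: 5×12.011 + 1×18.998 + 3×1.008 + 2×14.007 + 1×15.999 + 1×32.060 = 158.150 → 158.15 g/mol.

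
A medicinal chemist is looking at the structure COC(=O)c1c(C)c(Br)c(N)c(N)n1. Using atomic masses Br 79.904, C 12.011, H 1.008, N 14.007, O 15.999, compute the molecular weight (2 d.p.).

260.09 g/mol

First, the molecular formula is C8H10BrN3O2 (counting implicit H from valence).
  Br: 1 × 79.904 = 79.904
  C: 8 × 12.011 = 96.088
  H: 10 × 1.008 = 10.080
  N: 3 × 14.007 = 42.021
  O: 2 × 15.999 = 31.998
Sum: 1×79.904 + 8×12.011 + 10×1.008 + 3×14.007 + 2×15.999 = 260.091 → 260.09 g/mol.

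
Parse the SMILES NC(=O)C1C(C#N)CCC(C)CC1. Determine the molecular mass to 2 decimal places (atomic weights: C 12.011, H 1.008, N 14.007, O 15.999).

180.25 g/mol

First, the molecular formula is C10H16N2O (counting implicit H from valence).
  C: 10 × 12.011 = 120.110
  H: 16 × 1.008 = 16.128
  N: 2 × 14.007 = 28.014
  O: 1 × 15.999 = 15.999
Sum: 10×12.011 + 16×1.008 + 2×14.007 + 1×15.999 = 180.251 → 180.25 g/mol.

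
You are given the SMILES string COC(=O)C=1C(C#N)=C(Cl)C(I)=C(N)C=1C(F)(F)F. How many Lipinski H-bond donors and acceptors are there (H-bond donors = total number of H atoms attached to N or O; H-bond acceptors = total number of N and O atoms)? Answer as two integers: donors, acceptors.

Donors: find every N or O and count the H atoms it carries.
  atom 2 (O): bond orders sum to 2 → 0 H
  atom 4 (O): bond orders sum to 2 → 0 H
  atom 8 (N): bond orders sum to 3 → 0 H
  atom 14 (N): bond orders sum to 1 → 2 H
Lipinski HBD = 2.
Acceptors: N atoms = 2, O atoms = 2 → HBA = 4.

2, 4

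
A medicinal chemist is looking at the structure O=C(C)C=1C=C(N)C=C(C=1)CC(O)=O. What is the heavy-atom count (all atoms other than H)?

Every atom symbol written in the SMILES (organic subset) is one heavy atom; implicit H are not written.
Heavy atoms by element → C:10, N:1, O:3.
Total: 14.

14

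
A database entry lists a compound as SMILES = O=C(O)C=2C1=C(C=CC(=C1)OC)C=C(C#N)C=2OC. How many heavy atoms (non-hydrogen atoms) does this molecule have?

19

Every atom symbol written in the SMILES (organic subset) is one heavy atom; implicit H are not written.
Heavy atoms by element → C:14, N:1, O:4.
Total: 19.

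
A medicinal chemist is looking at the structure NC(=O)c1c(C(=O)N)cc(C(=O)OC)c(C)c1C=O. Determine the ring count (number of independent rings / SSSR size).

In SMILES, each pair of matching ring-closure digits denotes one ring-closing bond; the number of such bonds equals the number of independent rings.
Ring-closure bonds here: 1.

1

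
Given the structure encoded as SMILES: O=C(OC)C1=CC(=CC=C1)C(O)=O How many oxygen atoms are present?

Scan the SMILES for O atoms (remember two-letter symbols like Cl and Br are single atoms).
Oxygen count: 4.

4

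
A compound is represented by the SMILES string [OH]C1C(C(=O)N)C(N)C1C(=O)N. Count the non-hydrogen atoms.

12

Every atom symbol written in the SMILES (organic subset) is one heavy atom; implicit H are not written.
Heavy atoms by element → C:6, N:3, O:3.
Total: 12.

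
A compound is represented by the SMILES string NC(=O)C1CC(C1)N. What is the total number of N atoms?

2

Scan the SMILES for N atoms (remember two-letter symbols like Cl and Br are single atoms).
Nitrogen count: 2.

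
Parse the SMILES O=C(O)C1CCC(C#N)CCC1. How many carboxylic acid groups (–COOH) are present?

1

The carboxylic acid motif appears at heavy-atom position 2 in the SMILES.
Other groups present: 1 nitrile.
Carboxylic acid count: 1.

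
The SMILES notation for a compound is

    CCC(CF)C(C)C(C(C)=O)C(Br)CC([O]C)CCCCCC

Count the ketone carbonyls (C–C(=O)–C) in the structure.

The ketone motif appears at heavy-atom position 9 in the SMILES.
Other groups present: 1 ether.
Ketone count: 1.

1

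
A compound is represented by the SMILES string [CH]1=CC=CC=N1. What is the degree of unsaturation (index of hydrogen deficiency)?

4

Degree of unsaturation = (number of rings) + (number of π bonds).
Ring closures in the SMILES: 1.
π bonds: 3 double bonds (each 1 DoU) → 3 DoU from unsaturation.
Total DoU = 1 + 3 = 4.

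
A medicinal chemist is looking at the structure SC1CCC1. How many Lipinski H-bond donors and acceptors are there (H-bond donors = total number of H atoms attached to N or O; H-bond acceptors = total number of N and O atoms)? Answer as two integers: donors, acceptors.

0, 0

Donors: find every N or O and count the H atoms it carries.
  (no N or O atoms present)
Lipinski HBD = 0.
Acceptors: N atoms = 0, O atoms = 0 → HBA = 0.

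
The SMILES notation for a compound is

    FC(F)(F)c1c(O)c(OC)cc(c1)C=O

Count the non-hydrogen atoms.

Every atom symbol written in the SMILES (organic subset) is one heavy atom; implicit H are not written.
Heavy atoms by element → C:9, F:3, O:3.
Total: 15.

15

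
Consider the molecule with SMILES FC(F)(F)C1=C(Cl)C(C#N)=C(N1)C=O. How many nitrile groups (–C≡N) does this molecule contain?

1

The nitrile motif appears at heavy-atom position 9 in the SMILES.
Other groups present: 1 aldehyde.
Nitrile count: 1.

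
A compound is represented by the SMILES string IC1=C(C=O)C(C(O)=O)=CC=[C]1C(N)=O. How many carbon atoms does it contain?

Count every carbon token in the SMILES (each C, including those in ring-closure positions and inside branches).
Carbon count: 9.

9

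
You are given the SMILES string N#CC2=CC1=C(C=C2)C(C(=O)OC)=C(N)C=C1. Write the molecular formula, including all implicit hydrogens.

C13H10N2O2

Walk through each heavy atom and fill implicit hydrogens from standard valence (C 4, N 3, O 2, S 2, halogen 1):
  atom 1: N, bond orders sum to 3 (valence 3) → 0 H
  atom 2: C, bond orders sum to 4 (valence 4) → 0 H
  atom 3: C, bond orders sum to 4 (valence 4) → 0 H
  atom 4: C, bond orders sum to 3 (valence 4) → 1 H
  atom 5: C, bond orders sum to 4 (valence 4) → 0 H
  atom 6: C, bond orders sum to 4 (valence 4) → 0 H
  atom 7: C, bond orders sum to 3 (valence 4) → 1 H
  atom 8: C, bond orders sum to 3 (valence 4) → 1 H
  atom 9: C, bond orders sum to 4 (valence 4) → 0 H
  atom 10: C, bond orders sum to 4 (valence 4) → 0 H
  atom 11: O, bond orders sum to 2 (valence 2) → 0 H
  atom 12: O, bond orders sum to 2 (valence 2) → 0 H
  atom 13: C, bond orders sum to 1 (valence 4) → 3 H
  atom 14: C, bond orders sum to 4 (valence 4) → 0 H
  atom 15: N, bond orders sum to 1 (valence 3) → 2 H
  atom 16: C, bond orders sum to 3 (valence 4) → 1 H
  atom 17: C, bond orders sum to 3 (valence 4) → 1 H
Totals → C:13, H:10, N:2, O:2.
In Hill order: C13H10N2O2.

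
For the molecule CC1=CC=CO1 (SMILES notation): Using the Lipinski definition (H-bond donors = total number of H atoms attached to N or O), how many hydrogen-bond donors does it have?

0

Donors: find every N or O and count the H atoms it carries.
  atom 6 (O): bond orders sum to 2 → 0 H
Lipinski HBD = 0.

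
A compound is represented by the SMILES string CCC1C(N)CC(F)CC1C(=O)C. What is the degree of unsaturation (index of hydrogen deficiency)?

Degree of unsaturation = (number of rings) + (number of π bonds).
Ring closures in the SMILES: 1.
π bonds: 1 double bond (each 1 DoU) → 1 DoU from unsaturation.
Total DoU = 1 + 1 = 2.

2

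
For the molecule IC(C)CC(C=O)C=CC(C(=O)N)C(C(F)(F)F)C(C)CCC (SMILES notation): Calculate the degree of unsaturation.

Degree of unsaturation = (number of rings) + (number of π bonds).
Ring closures in the SMILES: 0.
π bonds: 3 double bonds (each 1 DoU) → 3 DoU from unsaturation.
Total DoU = 0 + 3 = 3.

3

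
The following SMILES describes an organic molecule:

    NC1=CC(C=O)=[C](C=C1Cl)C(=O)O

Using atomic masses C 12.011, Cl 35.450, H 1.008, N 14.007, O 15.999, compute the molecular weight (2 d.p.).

199.59 g/mol

First, the molecular formula is C8H6ClNO3 (counting implicit H from valence).
  C: 8 × 12.011 = 96.088
  Cl: 1 × 35.450 = 35.450
  H: 6 × 1.008 = 6.048
  N: 1 × 14.007 = 14.007
  O: 3 × 15.999 = 47.997
Sum: 8×12.011 + 1×35.450 + 6×1.008 + 1×14.007 + 3×15.999 = 199.590 → 199.59 g/mol.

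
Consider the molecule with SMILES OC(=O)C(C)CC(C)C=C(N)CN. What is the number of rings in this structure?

0

In SMILES, each pair of matching ring-closure digits denotes one ring-closing bond; the number of such bonds equals the number of independent rings.
Ring-closure bonds here: 0.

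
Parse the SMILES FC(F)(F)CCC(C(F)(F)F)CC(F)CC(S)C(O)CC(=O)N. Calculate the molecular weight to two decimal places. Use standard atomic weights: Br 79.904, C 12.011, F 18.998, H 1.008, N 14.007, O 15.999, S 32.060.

First, the molecular formula is C12H18F7NO2S (counting implicit H from valence).
  C: 12 × 12.011 = 144.132
  F: 7 × 18.998 = 132.986
  H: 18 × 1.008 = 18.144
  N: 1 × 14.007 = 14.007
  O: 2 × 15.999 = 31.998
  S: 1 × 32.060 = 32.060
Sum: 12×12.011 + 7×18.998 + 18×1.008 + 1×14.007 + 2×15.999 + 1×32.060 = 373.327 → 373.33 g/mol.

373.33 g/mol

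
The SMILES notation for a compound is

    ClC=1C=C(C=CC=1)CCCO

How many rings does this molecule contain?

In SMILES, each pair of matching ring-closure digits denotes one ring-closing bond; the number of such bonds equals the number of independent rings.
Ring-closure bonds here: 1.

1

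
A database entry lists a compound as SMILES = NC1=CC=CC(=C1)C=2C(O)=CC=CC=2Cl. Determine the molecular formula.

C12H10ClNO

Walk through each heavy atom and fill implicit hydrogens from standard valence (C 4, N 3, O 2, S 2, halogen 1):
  atom 1: N, bond orders sum to 1 (valence 3) → 2 H
  atom 2: C, bond orders sum to 4 (valence 4) → 0 H
  atom 3: C, bond orders sum to 3 (valence 4) → 1 H
  atom 4: C, bond orders sum to 3 (valence 4) → 1 H
  atom 5: C, bond orders sum to 3 (valence 4) → 1 H
  atom 6: C, bond orders sum to 4 (valence 4) → 0 H
  atom 7: C, bond orders sum to 3 (valence 4) → 1 H
  atom 8: C, bond orders sum to 4 (valence 4) → 0 H
  atom 9: C, bond orders sum to 4 (valence 4) → 0 H
  atom 10: O, bond orders sum to 1 (valence 2) → 1 H
  atom 11: C, bond orders sum to 3 (valence 4) → 1 H
  atom 12: C, bond orders sum to 3 (valence 4) → 1 H
  atom 13: C, bond orders sum to 3 (valence 4) → 1 H
  atom 14: C, bond orders sum to 4 (valence 4) → 0 H
  atom 15: Cl (halogen, monovalent) → 0 H
Totals → C:12, H:10, Cl:1, N:1, O:1.
In Hill order: C12H10ClNO.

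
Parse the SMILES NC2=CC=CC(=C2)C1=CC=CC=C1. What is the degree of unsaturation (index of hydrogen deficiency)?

8

Degree of unsaturation = (number of rings) + (number of π bonds).
Ring closures in the SMILES: 2.
π bonds: 6 double bonds (each 1 DoU) → 6 DoU from unsaturation.
Total DoU = 2 + 6 = 8.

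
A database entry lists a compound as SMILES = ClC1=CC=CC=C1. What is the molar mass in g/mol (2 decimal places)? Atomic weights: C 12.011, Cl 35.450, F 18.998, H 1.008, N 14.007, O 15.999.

First, the molecular formula is C6H5Cl (counting implicit H from valence).
  C: 6 × 12.011 = 72.066
  Cl: 1 × 35.450 = 35.450
  H: 5 × 1.008 = 5.040
Sum: 6×12.011 + 1×35.450 + 5×1.008 = 112.556 → 112.56 g/mol.

112.56 g/mol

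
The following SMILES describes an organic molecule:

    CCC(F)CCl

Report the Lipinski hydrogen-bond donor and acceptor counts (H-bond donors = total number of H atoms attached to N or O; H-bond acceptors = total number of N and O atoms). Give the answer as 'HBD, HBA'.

0, 0

Donors: find every N or O and count the H atoms it carries.
  (no N or O atoms present)
Lipinski HBD = 0.
Acceptors: N atoms = 0, O atoms = 0 → HBA = 0.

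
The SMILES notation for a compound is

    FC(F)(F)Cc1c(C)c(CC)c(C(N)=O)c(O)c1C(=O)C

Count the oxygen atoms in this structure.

3

Scan the SMILES for O atoms (remember two-letter symbols like Cl and Br are single atoms).
Oxygen count: 3.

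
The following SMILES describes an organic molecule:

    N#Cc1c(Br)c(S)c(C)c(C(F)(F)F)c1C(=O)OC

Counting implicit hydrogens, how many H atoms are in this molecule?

7

Walk through each heavy atom and fill implicit hydrogens from standard valence (C 4, N 3, O 2, S 2, halogen 1); for lowercase aromatic atoms, an aromatic c carries 1 H when it has two neighbours and 0 H with three, and aromatic n carries 0 H:
  atom 1: N, bond orders sum to 3 (valence 3) → 0 H
  atom 2: C, bond orders sum to 4 (valence 4) → 0 H
  atom 3: aromatic c, 3 neighbours → 0 H
  atom 4: aromatic c, 3 neighbours → 0 H
  atom 5: Br (halogen, monovalent) → 0 H
  atom 6: aromatic c, 3 neighbours → 0 H
  atom 7: S, bond orders sum to 1 (valence 2) → 1 H
  atom 8: aromatic c, 3 neighbours → 0 H
  atom 9: C, bond orders sum to 1 (valence 4) → 3 H
  atom 10: aromatic c, 3 neighbours → 0 H
  atom 11: C, bond orders sum to 4 (valence 4) → 0 H
  atom 12: F (halogen, monovalent) → 0 H
  atom 13: F (halogen, monovalent) → 0 H
  atom 14: F (halogen, monovalent) → 0 H
  atom 15: aromatic c, 3 neighbours → 0 H
  atom 16: C, bond orders sum to 4 (valence 4) → 0 H
  atom 17: O, bond orders sum to 2 (valence 2) → 0 H
  atom 18: O, bond orders sum to 2 (valence 2) → 0 H
  atom 19: C, bond orders sum to 1 (valence 4) → 3 H
Total hydrogens: 7.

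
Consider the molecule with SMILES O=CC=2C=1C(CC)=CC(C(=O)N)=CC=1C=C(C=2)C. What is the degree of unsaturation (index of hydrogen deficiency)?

9

Degree of unsaturation = (number of rings) + (number of π bonds).
Ring closures in the SMILES: 2.
π bonds: 7 double bonds (each 1 DoU) → 7 DoU from unsaturation.
Total DoU = 2 + 7 = 9.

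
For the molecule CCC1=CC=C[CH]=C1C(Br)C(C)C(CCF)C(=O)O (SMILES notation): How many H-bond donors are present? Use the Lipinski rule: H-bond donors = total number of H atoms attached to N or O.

Donors: find every N or O and count the H atoms it carries.
  atom 18 (O): bond orders sum to 2 → 0 H
  atom 19 (O): bond orders sum to 1 → 1 H
Lipinski HBD = 1.

1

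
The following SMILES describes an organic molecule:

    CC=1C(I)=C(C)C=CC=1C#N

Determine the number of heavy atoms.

Every atom symbol written in the SMILES (organic subset) is one heavy atom; implicit H are not written.
Heavy atoms by element → C:9, I:1, N:1.
Total: 11.

11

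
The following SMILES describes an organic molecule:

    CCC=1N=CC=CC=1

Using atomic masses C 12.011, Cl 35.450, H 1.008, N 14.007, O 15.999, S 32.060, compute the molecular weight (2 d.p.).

107.16 g/mol

First, the molecular formula is C7H9N (counting implicit H from valence).
  C: 7 × 12.011 = 84.077
  H: 9 × 1.008 = 9.072
  N: 1 × 14.007 = 14.007
Sum: 7×12.011 + 9×1.008 + 1×14.007 = 107.156 → 107.16 g/mol.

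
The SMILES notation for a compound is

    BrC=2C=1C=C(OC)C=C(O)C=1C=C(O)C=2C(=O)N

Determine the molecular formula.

Walk through each heavy atom and fill implicit hydrogens from standard valence (C 4, N 3, O 2, S 2, halogen 1):
  atom 1: Br (halogen, monovalent) → 0 H
  atom 2: C, bond orders sum to 4 (valence 4) → 0 H
  atom 3: C, bond orders sum to 4 (valence 4) → 0 H
  atom 4: C, bond orders sum to 3 (valence 4) → 1 H
  atom 5: C, bond orders sum to 4 (valence 4) → 0 H
  atom 6: O, bond orders sum to 2 (valence 2) → 0 H
  atom 7: C, bond orders sum to 1 (valence 4) → 3 H
  atom 8: C, bond orders sum to 3 (valence 4) → 1 H
  atom 9: C, bond orders sum to 4 (valence 4) → 0 H
  atom 10: O, bond orders sum to 1 (valence 2) → 1 H
  atom 11: C, bond orders sum to 4 (valence 4) → 0 H
  atom 12: C, bond orders sum to 3 (valence 4) → 1 H
  atom 13: C, bond orders sum to 4 (valence 4) → 0 H
  atom 14: O, bond orders sum to 1 (valence 2) → 1 H
  atom 15: C, bond orders sum to 4 (valence 4) → 0 H
  atom 16: C, bond orders sum to 4 (valence 4) → 0 H
  atom 17: O, bond orders sum to 2 (valence 2) → 0 H
  atom 18: N, bond orders sum to 1 (valence 3) → 2 H
Totals → C:12, H:10, Br:1, N:1, O:4.
In Hill order: C12H10BrNO4.

C12H10BrNO4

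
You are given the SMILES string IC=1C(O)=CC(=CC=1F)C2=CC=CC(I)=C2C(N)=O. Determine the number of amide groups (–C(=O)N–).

The amide motif appears at heavy-atom position 17 in the SMILES.
Other groups present: 1 hydroxyl.
Amide count: 1.

1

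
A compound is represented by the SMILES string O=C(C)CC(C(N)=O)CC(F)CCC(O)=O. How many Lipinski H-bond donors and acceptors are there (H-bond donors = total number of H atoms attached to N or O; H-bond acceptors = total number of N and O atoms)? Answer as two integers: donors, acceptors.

Donors: find every N or O and count the H atoms it carries.
  atom 1 (O): bond orders sum to 2 → 0 H
  atom 7 (N): bond orders sum to 1 → 2 H
  atom 8 (O): bond orders sum to 2 → 0 H
  atom 15 (O): bond orders sum to 1 → 1 H
  atom 16 (O): bond orders sum to 2 → 0 H
Lipinski HBD = 3.
Acceptors: N atoms = 1, O atoms = 4 → HBA = 5.

3, 5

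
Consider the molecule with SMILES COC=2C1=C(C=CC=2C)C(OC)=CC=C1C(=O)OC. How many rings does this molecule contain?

In SMILES, each pair of matching ring-closure digits denotes one ring-closing bond; the number of such bonds equals the number of independent rings.
Ring-closure bonds here: 2.

2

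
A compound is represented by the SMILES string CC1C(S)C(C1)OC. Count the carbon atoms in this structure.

6

Count every carbon token in the SMILES (each C, including those in ring-closure positions and inside branches).
Carbon count: 6.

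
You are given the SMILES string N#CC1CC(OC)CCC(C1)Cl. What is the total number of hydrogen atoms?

14

Walk through each heavy atom and fill implicit hydrogens from standard valence (C 4, N 3, O 2, S 2, halogen 1):
  atom 1: N, bond orders sum to 3 (valence 3) → 0 H
  atom 2: C, bond orders sum to 4 (valence 4) → 0 H
  atom 3: C, bond orders sum to 3 (valence 4) → 1 H
  atom 4: C, bond orders sum to 2 (valence 4) → 2 H
  atom 5: C, bond orders sum to 3 (valence 4) → 1 H
  atom 6: O, bond orders sum to 2 (valence 2) → 0 H
  atom 7: C, bond orders sum to 1 (valence 4) → 3 H
  atom 8: C, bond orders sum to 2 (valence 4) → 2 H
  atom 9: C, bond orders sum to 2 (valence 4) → 2 H
  atom 10: C, bond orders sum to 3 (valence 4) → 1 H
  atom 11: C, bond orders sum to 2 (valence 4) → 2 H
  atom 12: Cl (halogen, monovalent) → 0 H
Total hydrogens: 14.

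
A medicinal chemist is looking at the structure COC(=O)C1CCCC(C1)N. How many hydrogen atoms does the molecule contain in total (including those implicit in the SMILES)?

Walk through each heavy atom and fill implicit hydrogens from standard valence (C 4, N 3, O 2, S 2, halogen 1):
  atom 1: C, bond orders sum to 1 (valence 4) → 3 H
  atom 2: O, bond orders sum to 2 (valence 2) → 0 H
  atom 3: C, bond orders sum to 4 (valence 4) → 0 H
  atom 4: O, bond orders sum to 2 (valence 2) → 0 H
  atom 5: C, bond orders sum to 3 (valence 4) → 1 H
  atom 6: C, bond orders sum to 2 (valence 4) → 2 H
  atom 7: C, bond orders sum to 2 (valence 4) → 2 H
  atom 8: C, bond orders sum to 2 (valence 4) → 2 H
  atom 9: C, bond orders sum to 3 (valence 4) → 1 H
  atom 10: C, bond orders sum to 2 (valence 4) → 2 H
  atom 11: N, bond orders sum to 1 (valence 3) → 2 H
Total hydrogens: 15.

15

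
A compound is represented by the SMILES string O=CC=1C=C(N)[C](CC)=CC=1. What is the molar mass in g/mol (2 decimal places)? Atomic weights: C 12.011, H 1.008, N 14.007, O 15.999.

149.19 g/mol

First, the molecular formula is C9H11NO (counting implicit H from valence).
  C: 9 × 12.011 = 108.099
  H: 11 × 1.008 = 11.088
  N: 1 × 14.007 = 14.007
  O: 1 × 15.999 = 15.999
Sum: 9×12.011 + 11×1.008 + 1×14.007 + 1×15.999 = 149.193 → 149.19 g/mol.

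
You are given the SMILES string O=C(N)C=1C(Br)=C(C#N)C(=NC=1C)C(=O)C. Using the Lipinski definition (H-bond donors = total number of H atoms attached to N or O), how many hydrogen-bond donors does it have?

Donors: find every N or O and count the H atoms it carries.
  atom 1 (O): bond orders sum to 2 → 0 H
  atom 3 (N): bond orders sum to 1 → 2 H
  atom 9 (N): bond orders sum to 3 → 0 H
  atom 11 (N): bond orders sum to 3 → 0 H
  atom 15 (O): bond orders sum to 2 → 0 H
Lipinski HBD = 2.

2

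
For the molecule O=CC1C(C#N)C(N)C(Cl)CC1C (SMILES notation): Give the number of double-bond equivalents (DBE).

4

Degree of unsaturation = (number of rings) + (number of π bonds).
Ring closures in the SMILES: 1.
π bonds: 1 double bond (each 1 DoU), 1 triple bond (each 2 DoU) → 3 DoU from unsaturation.
Total DoU = 1 + 3 = 4.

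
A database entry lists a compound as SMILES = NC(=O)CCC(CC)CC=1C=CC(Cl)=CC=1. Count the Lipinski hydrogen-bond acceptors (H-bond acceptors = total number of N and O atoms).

2

N atoms: 1; O atoms: 1.
Lipinski HBA = 1 + 1 = 2.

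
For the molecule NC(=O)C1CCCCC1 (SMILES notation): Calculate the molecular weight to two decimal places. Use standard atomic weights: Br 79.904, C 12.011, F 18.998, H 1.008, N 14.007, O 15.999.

First, the molecular formula is C7H13NO (counting implicit H from valence).
  C: 7 × 12.011 = 84.077
  H: 13 × 1.008 = 13.104
  N: 1 × 14.007 = 14.007
  O: 1 × 15.999 = 15.999
Sum: 7×12.011 + 13×1.008 + 1×14.007 + 1×15.999 = 127.187 → 127.19 g/mol.

127.19 g/mol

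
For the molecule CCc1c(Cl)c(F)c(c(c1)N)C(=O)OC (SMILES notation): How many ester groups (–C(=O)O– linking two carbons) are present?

The ester motif appears at heavy-atom position 12 in the SMILES.
Other groups present: 1 primary amine.
Ester count: 1.

1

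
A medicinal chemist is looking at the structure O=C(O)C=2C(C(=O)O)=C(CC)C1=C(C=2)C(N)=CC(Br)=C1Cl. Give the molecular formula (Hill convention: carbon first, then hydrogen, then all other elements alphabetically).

Walk through each heavy atom and fill implicit hydrogens from standard valence (C 4, N 3, O 2, S 2, halogen 1):
  atom 1: O, bond orders sum to 2 (valence 2) → 0 H
  atom 2: C, bond orders sum to 4 (valence 4) → 0 H
  atom 3: O, bond orders sum to 1 (valence 2) → 1 H
  atom 4: C, bond orders sum to 4 (valence 4) → 0 H
  atom 5: C, bond orders sum to 4 (valence 4) → 0 H
  atom 6: C, bond orders sum to 4 (valence 4) → 0 H
  atom 7: O, bond orders sum to 2 (valence 2) → 0 H
  atom 8: O, bond orders sum to 1 (valence 2) → 1 H
  atom 9: C, bond orders sum to 4 (valence 4) → 0 H
  atom 10: C, bond orders sum to 2 (valence 4) → 2 H
  atom 11: C, bond orders sum to 1 (valence 4) → 3 H
  atom 12: C, bond orders sum to 4 (valence 4) → 0 H
  atom 13: C, bond orders sum to 4 (valence 4) → 0 H
  atom 14: C, bond orders sum to 3 (valence 4) → 1 H
  atom 15: C, bond orders sum to 4 (valence 4) → 0 H
  atom 16: N, bond orders sum to 1 (valence 3) → 2 H
  atom 17: C, bond orders sum to 3 (valence 4) → 1 H
  atom 18: C, bond orders sum to 4 (valence 4) → 0 H
  atom 19: Br (halogen, monovalent) → 0 H
  atom 20: C, bond orders sum to 4 (valence 4) → 0 H
  atom 21: Cl (halogen, monovalent) → 0 H
Totals → C:14, H:11, Br:1, Cl:1, N:1, O:4.
In Hill order: C14H11BrClNO4.

C14H11BrClNO4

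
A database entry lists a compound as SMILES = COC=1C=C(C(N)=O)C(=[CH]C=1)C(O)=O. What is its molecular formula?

C9H9NO4

Walk through each heavy atom and fill implicit hydrogens from standard valence (C 4, N 3, O 2, S 2, halogen 1):
  atom 1: C, bond orders sum to 1 (valence 4) → 3 H
  atom 2: O, bond orders sum to 2 (valence 2) → 0 H
  atom 3: C, bond orders sum to 4 (valence 4) → 0 H
  atom 4: C, bond orders sum to 3 (valence 4) → 1 H
  atom 5: C, bond orders sum to 4 (valence 4) → 0 H
  atom 6: C, bond orders sum to 4 (valence 4) → 0 H
  atom 7: N, bond orders sum to 1 (valence 3) → 2 H
  atom 8: O, bond orders sum to 2 (valence 2) → 0 H
  atom 9: C, bond orders sum to 4 (valence 4) → 0 H
  atom 10: C with explicit H count 1
  atom 11: C, bond orders sum to 3 (valence 4) → 1 H
  atom 12: C, bond orders sum to 4 (valence 4) → 0 H
  atom 13: O, bond orders sum to 1 (valence 2) → 1 H
  atom 14: O, bond orders sum to 2 (valence 2) → 0 H
Totals → C:9, H:9, N:1, O:4.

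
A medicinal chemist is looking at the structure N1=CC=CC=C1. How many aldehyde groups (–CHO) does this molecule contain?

0

Scan the SMILES for the aldehyde motif — none present.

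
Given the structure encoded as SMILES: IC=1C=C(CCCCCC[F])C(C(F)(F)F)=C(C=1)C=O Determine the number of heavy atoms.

20

Every atom symbol written in the SMILES (organic subset) is one heavy atom; implicit H are not written.
Heavy atoms by element → C:14, F:4, I:1, O:1.
Total: 20.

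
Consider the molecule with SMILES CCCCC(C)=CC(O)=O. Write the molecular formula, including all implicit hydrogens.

Walk through each heavy atom and fill implicit hydrogens from standard valence (C 4, N 3, O 2, S 2, halogen 1):
  atom 1: C, bond orders sum to 1 (valence 4) → 3 H
  atom 2: C, bond orders sum to 2 (valence 4) → 2 H
  atom 3: C, bond orders sum to 2 (valence 4) → 2 H
  atom 4: C, bond orders sum to 2 (valence 4) → 2 H
  atom 5: C, bond orders sum to 4 (valence 4) → 0 H
  atom 6: C, bond orders sum to 1 (valence 4) → 3 H
  atom 7: C, bond orders sum to 3 (valence 4) → 1 H
  atom 8: C, bond orders sum to 4 (valence 4) → 0 H
  atom 9: O, bond orders sum to 1 (valence 2) → 1 H
  atom 10: O, bond orders sum to 2 (valence 2) → 0 H
Totals → C:8, H:14, O:2.

C8H14O2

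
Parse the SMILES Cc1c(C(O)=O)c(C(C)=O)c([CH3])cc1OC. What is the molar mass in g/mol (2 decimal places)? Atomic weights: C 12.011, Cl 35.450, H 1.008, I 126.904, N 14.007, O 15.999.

222.24 g/mol

First, the molecular formula is C12H14O4 (counting implicit H from valence).
  C: 12 × 12.011 = 144.132
  H: 14 × 1.008 = 14.112
  O: 4 × 15.999 = 63.996
Sum: 12×12.011 + 14×1.008 + 4×15.999 = 222.240 → 222.24 g/mol.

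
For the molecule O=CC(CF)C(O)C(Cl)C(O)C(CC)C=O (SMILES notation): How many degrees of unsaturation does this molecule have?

Molecular formula: C10H16ClFO4.
DoU = (2C + 2 + N − H − X) / 2, where X is the halogen count and O/S are ignored.
    = (2·10 + 2 + 0 − 16 − 2) / 2 = 4 / 2 = 2.

2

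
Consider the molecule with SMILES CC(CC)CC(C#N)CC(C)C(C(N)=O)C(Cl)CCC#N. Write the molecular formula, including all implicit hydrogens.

C16H26ClN3O

Walk through each heavy atom and fill implicit hydrogens from standard valence (C 4, N 3, O 2, S 2, halogen 1):
  atom 1: C, bond orders sum to 1 (valence 4) → 3 H
  atom 2: C, bond orders sum to 3 (valence 4) → 1 H
  atom 3: C, bond orders sum to 2 (valence 4) → 2 H
  atom 4: C, bond orders sum to 1 (valence 4) → 3 H
  atom 5: C, bond orders sum to 2 (valence 4) → 2 H
  atom 6: C, bond orders sum to 3 (valence 4) → 1 H
  atom 7: C, bond orders sum to 4 (valence 4) → 0 H
  atom 8: N, bond orders sum to 3 (valence 3) → 0 H
  atom 9: C, bond orders sum to 2 (valence 4) → 2 H
  atom 10: C, bond orders sum to 3 (valence 4) → 1 H
  atom 11: C, bond orders sum to 1 (valence 4) → 3 H
  atom 12: C, bond orders sum to 3 (valence 4) → 1 H
  atom 13: C, bond orders sum to 4 (valence 4) → 0 H
  atom 14: N, bond orders sum to 1 (valence 3) → 2 H
  atom 15: O, bond orders sum to 2 (valence 2) → 0 H
  atom 16: C, bond orders sum to 3 (valence 4) → 1 H
  atom 17: Cl (halogen, monovalent) → 0 H
  atom 18: C, bond orders sum to 2 (valence 4) → 2 H
  atom 19: C, bond orders sum to 2 (valence 4) → 2 H
  atom 20: C, bond orders sum to 4 (valence 4) → 0 H
  atom 21: N, bond orders sum to 3 (valence 3) → 0 H
Totals → C:16, H:26, Cl:1, N:3, O:1.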